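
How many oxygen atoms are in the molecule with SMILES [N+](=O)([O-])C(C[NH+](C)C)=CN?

The symbol for oxygen appears 2 times in the SMILES.

2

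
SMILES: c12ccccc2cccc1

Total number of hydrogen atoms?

Hydrogens are implicit in SMILES; fill each atom to its normal valence:
  8 × C (aromatic): 1 H each → 8
  2 × C (aromatic): no H
  Total hydrogens = 8.

8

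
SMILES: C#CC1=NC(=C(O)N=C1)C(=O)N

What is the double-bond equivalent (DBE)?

Molecular formula from the SMILES: C7H5N3O2.
DoU = (2C + 2 + N − H − X)/2 = (2·7 + 2 + 3 − 5 − 0)/2 = 14/2 = 7.
(Structurally: 1 ring(s) + 6 π bond(s) = 7.)

7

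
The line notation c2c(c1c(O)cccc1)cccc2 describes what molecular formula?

Heavy atoms from the SMILES: 12 C, 1 O.
Implicit hydrogens by atom environment:
  9 × C (aromatic): 1 H each → 9
  3 × C (aromatic): no H
  1 × O: 1 H
  Total hydrogens = 10.
Molecular formula: C12H10O

C12H10O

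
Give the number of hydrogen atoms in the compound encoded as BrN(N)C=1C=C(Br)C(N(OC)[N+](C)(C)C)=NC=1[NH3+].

18

Hydrogens are implicit in SMILES; fill each atom to its normal valence:
  4 × C: 3 H each → 12
  4 × C (aromatic): no H
  2 × Br: no H
  2 × N: no H
  1 × C (aromatic): 1 H
  1 × N (charge +1): 3 H
  1 × N: 2 H
  1 × N (aromatic): no H
  1 × N (charge +1): no H
  1 × O: no H
  Total hydrogens = 18.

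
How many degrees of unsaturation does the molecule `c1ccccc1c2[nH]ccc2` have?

7

Molecular formula from the SMILES: C10H9N.
DoU = (2C + 2 + N − H − X)/2 = (2·10 + 2 + 1 − 9 − 0)/2 = 14/2 = 7.
(Structurally: 2 ring(s) + 5 π bond(s) = 7.)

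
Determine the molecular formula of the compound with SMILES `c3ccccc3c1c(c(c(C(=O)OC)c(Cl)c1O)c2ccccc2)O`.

Heavy atoms from the SMILES: 20 C, 1 Cl, 4 O.
Implicit hydrogens by atom environment:
  10 × C (aromatic): 1 H each → 10
  8 × C (aromatic): no H
  2 × O: 1 H each → 2
  2 × O: no H
  1 × C: 3 H
  1 × C: no H
  1 × Cl: no H
  Total hydrogens = 15.
Molecular formula: C20H15ClO4

C20H15ClO4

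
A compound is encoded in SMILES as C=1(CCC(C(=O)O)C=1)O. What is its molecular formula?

Heavy atoms from the SMILES: 6 C, 3 O.
Implicit hydrogens by atom environment:
  2 × C: 2 H each → 4
  2 × C: 1 H each → 2
  2 × C: no H
  2 × O: 1 H each → 2
  1 × O: no H
  Total hydrogens = 8.
Molecular formula: C6H8O3

C6H8O3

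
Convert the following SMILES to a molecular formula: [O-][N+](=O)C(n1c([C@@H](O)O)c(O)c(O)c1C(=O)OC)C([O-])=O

C9H9N2O10-

Heavy atoms from the SMILES: 9 C, 2 N, 10 O.
Implicit hydrogens by atom environment:
  4 × C (aromatic): no H
  4 × O: 1 H each → 4
  4 × O: no H
  2 × C: 1 H each → 2
  2 × C: no H
  2 × O (charge -1): no H
  1 × C: 3 H
  1 × N (aromatic): no H
  1 × N (charge +1): no H
  Total hydrogens = 9.
Net charge -1.
Molecular formula: C9H9N2O10-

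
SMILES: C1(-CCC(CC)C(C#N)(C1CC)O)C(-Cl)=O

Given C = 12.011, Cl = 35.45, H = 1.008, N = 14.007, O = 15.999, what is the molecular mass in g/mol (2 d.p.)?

243.73

Molecular formula: C12H18ClNO2.
M = 12×12.011 + 1×35.45 + 18×1.008 + 1×14.007 + 2×15.999 = 243.73 g/mol.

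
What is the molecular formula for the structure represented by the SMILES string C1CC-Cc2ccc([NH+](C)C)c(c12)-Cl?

C12H17ClN+

Heavy atoms from the SMILES: 12 C, 1 Cl, 1 N.
Implicit hydrogens by atom environment:
  4 × C: 2 H each → 8
  4 × C (aromatic): no H
  2 × C: 3 H each → 6
  2 × C (aromatic): 1 H each → 2
  1 × Cl: no H
  1 × N (charge +1): 1 H
  Total hydrogens = 17.
Net charge +1.
Molecular formula: C12H17ClN+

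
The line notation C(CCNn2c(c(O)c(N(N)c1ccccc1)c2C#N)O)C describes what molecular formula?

Heavy atoms from the SMILES: 15 C, 5 N, 2 O.
Implicit hydrogens by atom environment:
  5 × C (aromatic): 1 H each → 5
  5 × C (aromatic): no H
  3 × C: 2 H each → 6
  2 × N: no H
  2 × O: 1 H each → 2
  1 × C: 3 H
  1 × C: no H
  1 × N: 2 H
  1 × N: 1 H
  1 × N (aromatic): no H
  Total hydrogens = 19.
Molecular formula: C15H19N5O2

C15H19N5O2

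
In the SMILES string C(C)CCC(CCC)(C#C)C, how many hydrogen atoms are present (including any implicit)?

20

Hydrogens are implicit in SMILES; fill each atom to its normal valence:
  5 × C: 2 H each → 10
  3 × C: 3 H each → 9
  2 × C: no H
  1 × C: 1 H
  Total hydrogens = 20.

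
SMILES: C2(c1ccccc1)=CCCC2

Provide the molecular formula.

Heavy atoms from the SMILES: 11 C.
Implicit hydrogens by atom environment:
  5 × C (aromatic): 1 H each → 5
  3 × C: 2 H each → 6
  1 × C: 1 H
  1 × C: no H
  1 × C (aromatic): no H
  Total hydrogens = 12.
Molecular formula: C11H12

C11H12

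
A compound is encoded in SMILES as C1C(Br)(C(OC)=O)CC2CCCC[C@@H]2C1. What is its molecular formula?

C12H19BrO2

Heavy atoms from the SMILES: 1 Br, 12 C, 2 O.
Implicit hydrogens by atom environment:
  7 × C: 2 H each → 14
  2 × C: 1 H each → 2
  2 × C: no H
  2 × O: no H
  1 × Br: no H
  1 × C: 3 H
  Total hydrogens = 19.
Molecular formula: C12H19BrO2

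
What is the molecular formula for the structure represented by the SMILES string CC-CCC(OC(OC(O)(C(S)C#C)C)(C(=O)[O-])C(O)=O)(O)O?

Heavy atoms from the SMILES: 13 C, 9 O, 1 S.
Implicit hydrogens by atom environment:
  6 × C: no H
  4 × O: 1 H each → 4
  4 × O: no H
  3 × C: 2 H each → 6
  2 × C: 3 H each → 6
  2 × C: 1 H each → 2
  1 × O (charge -1): no H
  1 × S: 1 H
  Total hydrogens = 19.
Net charge -1.
Molecular formula: C13H19O9S-

C13H19O9S-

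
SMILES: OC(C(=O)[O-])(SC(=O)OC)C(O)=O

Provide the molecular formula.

C5H5O7S-

Heavy atoms from the SMILES: 5 C, 7 O, 1 S.
Implicit hydrogens by atom environment:
  4 × C: no H
  4 × O: no H
  2 × O: 1 H each → 2
  1 × C: 3 H
  1 × O (charge -1): no H
  1 × S: no H
  Total hydrogens = 5.
Net charge -1.
Molecular formula: C5H5O7S-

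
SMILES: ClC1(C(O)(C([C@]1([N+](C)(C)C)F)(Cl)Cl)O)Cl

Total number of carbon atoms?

The symbol for carbon appears 7 times in the SMILES. (Cl is a single chlorine, not C + l.)

7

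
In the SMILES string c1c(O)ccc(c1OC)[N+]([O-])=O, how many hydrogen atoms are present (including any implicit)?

Hydrogens are implicit in SMILES; fill each atom to its normal valence:
  3 × C (aromatic): 1 H each → 3
  3 × C (aromatic): no H
  2 × O: no H
  1 × C: 3 H
  1 × N (charge +1): no H
  1 × O: 1 H
  1 × O (charge -1): no H
  Total hydrogens = 7.

7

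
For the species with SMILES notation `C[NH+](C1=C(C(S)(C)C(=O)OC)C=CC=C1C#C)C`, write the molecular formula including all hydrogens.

C14H18NO2S+

Heavy atoms from the SMILES: 14 C, 1 N, 2 O, 1 S.
Implicit hydrogens by atom environment:
  4 × C: 3 H each → 12
  3 × C (aromatic): 1 H each → 3
  3 × C (aromatic): no H
  3 × C: no H
  2 × O: no H
  1 × C: 1 H
  1 × N (charge +1): 1 H
  1 × S: 1 H
  Total hydrogens = 18.
Net charge +1.
Molecular formula: C14H18NO2S+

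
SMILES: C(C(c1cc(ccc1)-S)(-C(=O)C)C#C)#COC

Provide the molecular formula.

C14H12O2S

Heavy atoms from the SMILES: 14 C, 2 O, 1 S.
Implicit hydrogens by atom environment:
  5 × C: no H
  4 × C (aromatic): 1 H each → 4
  2 × C: 3 H each → 6
  2 × C (aromatic): no H
  2 × O: no H
  1 × C: 1 H
  1 × S: 1 H
  Total hydrogens = 12.
Molecular formula: C14H12O2S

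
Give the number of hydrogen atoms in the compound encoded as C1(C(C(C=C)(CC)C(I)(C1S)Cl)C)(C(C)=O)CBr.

19

Hydrogens are implicit in SMILES; fill each atom to its normal valence:
  4 × C: no H
  3 × C: 3 H each → 9
  3 × C: 2 H each → 6
  3 × C: 1 H each → 3
  1 × Br: no H
  1 × Cl: no H
  1 × I: no H
  1 × O: no H
  1 × S: 1 H
  Total hydrogens = 19.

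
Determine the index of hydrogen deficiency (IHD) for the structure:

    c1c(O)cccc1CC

Molecular formula from the SMILES: C8H10O.
DoU = (2C + 2 + N − H − X)/2 = (2·8 + 2 + 0 − 10 − 0)/2 = 8/2 = 4.
(Structurally: 1 ring(s) + 3 π bond(s) = 4.)

4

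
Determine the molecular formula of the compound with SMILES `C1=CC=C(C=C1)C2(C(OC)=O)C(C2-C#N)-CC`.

Heavy atoms from the SMILES: 14 C, 1 N, 2 O.
Implicit hydrogens by atom environment:
  5 × C (aromatic): 1 H each → 5
  3 × C: no H
  2 × C: 3 H each → 6
  2 × C: 1 H each → 2
  2 × O: no H
  1 × C: 2 H
  1 × C (aromatic): no H
  1 × N: no H
  Total hydrogens = 15.
Molecular formula: C14H15NO2

C14H15NO2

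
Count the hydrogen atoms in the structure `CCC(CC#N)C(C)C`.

Hydrogens are implicit in SMILES; fill each atom to its normal valence:
  3 × C: 3 H each → 9
  2 × C: 2 H each → 4
  2 × C: 1 H each → 2
  1 × C: no H
  1 × N: no H
  Total hydrogens = 15.

15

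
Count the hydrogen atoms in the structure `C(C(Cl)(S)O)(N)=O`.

4

Hydrogens are implicit in SMILES; fill each atom to its normal valence:
  2 × C: no H
  1 × Cl: no H
  1 × N: 2 H
  1 × O: 1 H
  1 × O: no H
  1 × S: 1 H
  Total hydrogens = 4.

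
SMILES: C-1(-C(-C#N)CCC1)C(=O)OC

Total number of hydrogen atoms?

11

Hydrogens are implicit in SMILES; fill each atom to its normal valence:
  3 × C: 2 H each → 6
  2 × C: 1 H each → 2
  2 × C: no H
  2 × O: no H
  1 × C: 3 H
  1 × N: no H
  Total hydrogens = 11.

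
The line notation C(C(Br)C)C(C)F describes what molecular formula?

Heavy atoms from the SMILES: 1 Br, 5 C, 1 F.
Implicit hydrogens by atom environment:
  2 × C: 3 H each → 6
  2 × C: 1 H each → 2
  1 × Br: no H
  1 × C: 2 H
  1 × F: no H
  Total hydrogens = 10.
Molecular formula: C5H10BrF

C5H10BrF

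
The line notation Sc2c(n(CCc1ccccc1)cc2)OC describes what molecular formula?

Heavy atoms from the SMILES: 13 C, 1 N, 1 O, 1 S.
Implicit hydrogens by atom environment:
  7 × C (aromatic): 1 H each → 7
  3 × C (aromatic): no H
  2 × C: 2 H each → 4
  1 × C: 3 H
  1 × N (aromatic): no H
  1 × O: no H
  1 × S: 1 H
  Total hydrogens = 15.
Molecular formula: C13H15NOS

C13H15NOS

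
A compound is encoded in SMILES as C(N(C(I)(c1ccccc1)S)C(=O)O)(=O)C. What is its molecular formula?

Heavy atoms from the SMILES: 10 C, 1 I, 1 N, 3 O, 1 S.
Implicit hydrogens by atom environment:
  5 × C (aromatic): 1 H each → 5
  3 × C: no H
  2 × O: no H
  1 × C: 3 H
  1 × C (aromatic): no H
  1 × I: no H
  1 × N: no H
  1 × O: 1 H
  1 × S: 1 H
  Total hydrogens = 10.
Molecular formula: C10H10INO3S

C10H10INO3S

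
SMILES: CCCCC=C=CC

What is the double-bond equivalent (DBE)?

2

Molecular formula from the SMILES: C8H14.
DoU = (2C + 2 + N − H − X)/2 = (2·8 + 2 + 0 − 14 − 0)/2 = 4/2 = 2.
(Structurally: 0 ring(s) + 2 π bond(s) = 2.)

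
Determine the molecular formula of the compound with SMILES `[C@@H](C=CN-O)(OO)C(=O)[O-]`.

C4H6NO5-

Heavy atoms from the SMILES: 4 C, 1 N, 5 O.
Implicit hydrogens by atom environment:
  3 × C: 1 H each → 3
  2 × O: 1 H each → 2
  2 × O: no H
  1 × C: no H
  1 × N: 1 H
  1 × O (charge -1): no H
  Total hydrogens = 6.
Net charge -1.
Molecular formula: C4H6NO5-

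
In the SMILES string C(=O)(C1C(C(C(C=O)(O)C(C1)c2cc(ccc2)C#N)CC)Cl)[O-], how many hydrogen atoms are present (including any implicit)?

17

Hydrogens are implicit in SMILES; fill each atom to its normal valence:
  5 × C: 1 H each → 5
  4 × C (aromatic): 1 H each → 4
  3 × C: no H
  2 × C: 2 H each → 4
  2 × C (aromatic): no H
  2 × O: no H
  1 × C: 3 H
  1 × Cl: no H
  1 × N: no H
  1 × O: 1 H
  1 × O (charge -1): no H
  Total hydrogens = 17.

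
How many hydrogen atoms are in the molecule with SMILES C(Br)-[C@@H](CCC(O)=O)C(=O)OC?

11

Hydrogens are implicit in SMILES; fill each atom to its normal valence:
  3 × C: 2 H each → 6
  3 × O: no H
  2 × C: no H
  1 × Br: no H
  1 × C: 3 H
  1 × C: 1 H
  1 × O: 1 H
  Total hydrogens = 11.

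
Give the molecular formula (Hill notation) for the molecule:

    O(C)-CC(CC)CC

C7H16O

Heavy atoms from the SMILES: 7 C, 1 O.
Implicit hydrogens by atom environment:
  3 × C: 3 H each → 9
  3 × C: 2 H each → 6
  1 × C: 1 H
  1 × O: no H
  Total hydrogens = 16.
Molecular formula: C7H16O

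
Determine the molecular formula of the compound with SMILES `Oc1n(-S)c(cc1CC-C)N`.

Heavy atoms from the SMILES: 7 C, 2 N, 1 O, 1 S.
Implicit hydrogens by atom environment:
  3 × C (aromatic): no H
  2 × C: 2 H each → 4
  1 × C: 3 H
  1 × C (aromatic): 1 H
  1 × N: 2 H
  1 × N (aromatic): no H
  1 × O: 1 H
  1 × S: 1 H
  Total hydrogens = 12.
Molecular formula: C7H12N2OS

C7H12N2OS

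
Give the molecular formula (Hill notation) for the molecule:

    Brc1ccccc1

Heavy atoms from the SMILES: 1 Br, 6 C.
Implicit hydrogens by atom environment:
  5 × C (aromatic): 1 H each → 5
  1 × Br: no H
  1 × C (aromatic): no H
  Total hydrogens = 5.
Molecular formula: C6H5Br

C6H5Br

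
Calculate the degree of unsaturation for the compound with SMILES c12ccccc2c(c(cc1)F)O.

7

Molecular formula from the SMILES: C10H7FO.
DoU = (2C + 2 + N − H − X)/2 = (2·10 + 2 + 0 − 7 − 1)/2 = 14/2 = 7.
(Structurally: 2 ring(s) + 5 π bond(s) = 7.)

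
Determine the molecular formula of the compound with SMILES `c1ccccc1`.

Heavy atoms from the SMILES: 6 C.
Implicit hydrogens by atom environment:
  6 × C (aromatic): 1 H each → 6
  Total hydrogens = 6.
Molecular formula: C6H6

C6H6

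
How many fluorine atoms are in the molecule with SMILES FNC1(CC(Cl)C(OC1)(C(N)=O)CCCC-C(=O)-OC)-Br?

1

The symbol for fluorine appears 1 time in the SMILES.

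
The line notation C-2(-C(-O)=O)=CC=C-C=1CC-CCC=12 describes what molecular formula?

Heavy atoms from the SMILES: 11 C, 2 O.
Implicit hydrogens by atom environment:
  4 × C: 2 H each → 8
  3 × C (aromatic): 1 H each → 3
  3 × C (aromatic): no H
  1 × C: no H
  1 × O: 1 H
  1 × O: no H
  Total hydrogens = 12.
Molecular formula: C11H12O2

C11H12O2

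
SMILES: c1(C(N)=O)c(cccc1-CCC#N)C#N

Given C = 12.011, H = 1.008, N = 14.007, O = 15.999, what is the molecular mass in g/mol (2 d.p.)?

Molecular formula: C11H9N3O.
M = 11×12.011 + 9×1.008 + 3×14.007 + 1×15.999 = 199.21 g/mol.

199.21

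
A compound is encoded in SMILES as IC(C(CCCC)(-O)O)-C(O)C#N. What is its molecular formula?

C8H14INO3

Heavy atoms from the SMILES: 8 C, 1 I, 1 N, 3 O.
Implicit hydrogens by atom environment:
  3 × C: 2 H each → 6
  3 × O: 1 H each → 3
  2 × C: 1 H each → 2
  2 × C: no H
  1 × C: 3 H
  1 × I: no H
  1 × N: no H
  Total hydrogens = 14.
Molecular formula: C8H14INO3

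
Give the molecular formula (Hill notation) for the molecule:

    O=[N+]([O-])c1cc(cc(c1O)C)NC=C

C9H10N2O3

Heavy atoms from the SMILES: 9 C, 2 N, 3 O.
Implicit hydrogens by atom environment:
  4 × C (aromatic): no H
  2 × C (aromatic): 1 H each → 2
  1 × C: 3 H
  1 × C: 2 H
  1 × C: 1 H
  1 × N: 1 H
  1 × N (charge +1): no H
  1 × O: 1 H
  1 × O: no H
  1 × O (charge -1): no H
  Total hydrogens = 10.
Molecular formula: C9H10N2O3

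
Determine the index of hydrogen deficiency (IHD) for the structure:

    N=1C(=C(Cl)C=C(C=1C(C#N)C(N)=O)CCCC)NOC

Molecular formula from the SMILES: C13H17ClN4O2.
DoU = (2C + 2 + N − H − X)/2 = (2·13 + 2 + 4 − 17 − 1)/2 = 14/2 = 7.
(Structurally: 1 ring(s) + 6 π bond(s) = 7.)

7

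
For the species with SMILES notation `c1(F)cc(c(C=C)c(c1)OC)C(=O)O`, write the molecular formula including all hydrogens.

C10H9FO3

Heavy atoms from the SMILES: 10 C, 1 F, 3 O.
Implicit hydrogens by atom environment:
  4 × C (aromatic): no H
  2 × C (aromatic): 1 H each → 2
  2 × O: no H
  1 × C: 3 H
  1 × C: 2 H
  1 × C: 1 H
  1 × C: no H
  1 × F: no H
  1 × O: 1 H
  Total hydrogens = 9.
Molecular formula: C10H9FO3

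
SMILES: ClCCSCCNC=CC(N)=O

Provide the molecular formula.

Heavy atoms from the SMILES: 7 C, 1 Cl, 2 N, 1 O, 1 S.
Implicit hydrogens by atom environment:
  4 × C: 2 H each → 8
  2 × C: 1 H each → 2
  1 × C: no H
  1 × Cl: no H
  1 × N: 2 H
  1 × N: 1 H
  1 × O: no H
  1 × S: no H
  Total hydrogens = 13.
Molecular formula: C7H13ClN2OS

C7H13ClN2OS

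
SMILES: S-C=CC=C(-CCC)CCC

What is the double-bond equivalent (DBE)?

2

Molecular formula from the SMILES: C10H18S.
DoU = (2C + 2 + N − H − X)/2 = (2·10 + 2 + 0 − 18 − 0)/2 = 4/2 = 2.
(Structurally: 0 ring(s) + 2 π bond(s) = 2.)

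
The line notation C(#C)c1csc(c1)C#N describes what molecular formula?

C7H3NS

Heavy atoms from the SMILES: 7 C, 1 N, 1 S.
Implicit hydrogens by atom environment:
  2 × C (aromatic): 1 H each → 2
  2 × C (aromatic): no H
  2 × C: no H
  1 × C: 1 H
  1 × N: no H
  1 × S (aromatic): no H
  Total hydrogens = 3.
Molecular formula: C7H3NS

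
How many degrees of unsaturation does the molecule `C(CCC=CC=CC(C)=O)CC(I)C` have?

3

Molecular formula from the SMILES: C12H19IO.
DoU = (2C + 2 + N − H − X)/2 = (2·12 + 2 + 0 − 19 − 1)/2 = 6/2 = 3.
(Structurally: 0 ring(s) + 3 π bond(s) = 3.)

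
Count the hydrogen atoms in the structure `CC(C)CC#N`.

9

Hydrogens are implicit in SMILES; fill each atom to its normal valence:
  2 × C: 3 H each → 6
  1 × C: 2 H
  1 × C: 1 H
  1 × C: no H
  1 × N: no H
  Total hydrogens = 9.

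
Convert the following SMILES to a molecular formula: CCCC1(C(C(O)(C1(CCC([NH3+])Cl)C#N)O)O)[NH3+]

Heavy atoms from the SMILES: 11 C, 1 Cl, 3 N, 3 O.
Implicit hydrogens by atom environment:
  4 × C: 2 H each → 8
  4 × C: no H
  3 × O: 1 H each → 3
  2 × C: 1 H each → 2
  2 × N (charge +1): 3 H each → 6
  1 × C: 3 H
  1 × Cl: no H
  1 × N: no H
  Total hydrogens = 22.
Net charge +2.
Molecular formula: [C11H22ClN3O3]2+

[C11H22ClN3O3]2+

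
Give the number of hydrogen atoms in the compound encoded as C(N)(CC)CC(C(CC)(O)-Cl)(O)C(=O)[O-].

17

Hydrogens are implicit in SMILES; fill each atom to its normal valence:
  3 × C: 2 H each → 6
  3 × C: no H
  2 × C: 3 H each → 6
  2 × O: 1 H each → 2
  1 × C: 1 H
  1 × Cl: no H
  1 × N: 2 H
  1 × O: no H
  1 × O (charge -1): no H
  Total hydrogens = 17.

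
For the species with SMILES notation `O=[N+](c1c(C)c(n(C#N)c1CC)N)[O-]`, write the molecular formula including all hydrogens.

Heavy atoms from the SMILES: 8 C, 4 N, 2 O.
Implicit hydrogens by atom environment:
  4 × C (aromatic): no H
  2 × C: 3 H each → 6
  1 × C: 2 H
  1 × C: no H
  1 × N: 2 H
  1 × N (aromatic): no H
  1 × N (charge +1): no H
  1 × N: no H
  1 × O: no H
  1 × O (charge -1): no H
  Total hydrogens = 10.
Molecular formula: C8H10N4O2

C8H10N4O2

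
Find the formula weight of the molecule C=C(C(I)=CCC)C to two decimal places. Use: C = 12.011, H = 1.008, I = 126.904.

Molecular formula: C7H11I.
M = 7×12.011 + 11×1.008 + 1×126.904 = 222.07 g/mol.

222.07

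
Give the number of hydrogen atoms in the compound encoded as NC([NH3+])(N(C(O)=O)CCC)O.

Hydrogens are implicit in SMILES; fill each atom to its normal valence:
  2 × C: 2 H each → 4
  2 × C: no H
  2 × O: 1 H each → 2
  1 × C: 3 H
  1 × N (charge +1): 3 H
  1 × N: 2 H
  1 × N: no H
  1 × O: no H
  Total hydrogens = 14.

14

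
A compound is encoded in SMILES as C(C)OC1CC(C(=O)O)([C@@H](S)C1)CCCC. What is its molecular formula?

Heavy atoms from the SMILES: 12 C, 3 O, 1 S.
Implicit hydrogens by atom environment:
  6 × C: 2 H each → 12
  2 × C: 3 H each → 6
  2 × C: 1 H each → 2
  2 × C: no H
  2 × O: no H
  1 × O: 1 H
  1 × S: 1 H
  Total hydrogens = 22.
Molecular formula: C12H22O3S

C12H22O3S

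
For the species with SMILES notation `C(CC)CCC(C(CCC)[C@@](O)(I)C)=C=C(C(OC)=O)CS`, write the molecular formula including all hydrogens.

Heavy atoms from the SMILES: 17 C, 1 I, 3 O, 1 S.
Implicit hydrogens by atom environment:
  7 × C: 2 H each → 14
  5 × C: no H
  4 × C: 3 H each → 12
  2 × O: no H
  1 × C: 1 H
  1 × I: no H
  1 × O: 1 H
  1 × S: 1 H
  Total hydrogens = 29.
Molecular formula: C17H29IO3S

C17H29IO3S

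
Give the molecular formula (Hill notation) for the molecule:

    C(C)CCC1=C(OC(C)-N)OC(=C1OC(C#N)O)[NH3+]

C12H20N3O4+

Heavy atoms from the SMILES: 12 C, 3 N, 4 O.
Implicit hydrogens by atom environment:
  4 × C (aromatic): no H
  3 × C: 2 H each → 6
  2 × C: 3 H each → 6
  2 × C: 1 H each → 2
  2 × O: no H
  1 × C: no H
  1 × N (charge +1): 3 H
  1 × N: 2 H
  1 × N: no H
  1 × O: 1 H
  1 × O (aromatic): no H
  Total hydrogens = 20.
Net charge +1.
Molecular formula: C12H20N3O4+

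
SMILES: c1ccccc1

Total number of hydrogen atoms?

Hydrogens are implicit in SMILES; fill each atom to its normal valence:
  6 × C (aromatic): 1 H each → 6
  Total hydrogens = 6.

6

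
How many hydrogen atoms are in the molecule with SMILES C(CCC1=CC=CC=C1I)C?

13

Hydrogens are implicit in SMILES; fill each atom to its normal valence:
  4 × C (aromatic): 1 H each → 4
  3 × C: 2 H each → 6
  2 × C (aromatic): no H
  1 × C: 3 H
  1 × I: no H
  Total hydrogens = 13.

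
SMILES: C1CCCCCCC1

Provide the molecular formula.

Heavy atoms from the SMILES: 8 C.
Implicit hydrogens by atom environment:
  8 × C: 2 H each → 16
  Total hydrogens = 16.
Molecular formula: C8H16

C8H16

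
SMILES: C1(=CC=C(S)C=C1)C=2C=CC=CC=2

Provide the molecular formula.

C12H10S

Heavy atoms from the SMILES: 12 C, 1 S.
Implicit hydrogens by atom environment:
  9 × C (aromatic): 1 H each → 9
  3 × C (aromatic): no H
  1 × S: 1 H
  Total hydrogens = 10.
Molecular formula: C12H10S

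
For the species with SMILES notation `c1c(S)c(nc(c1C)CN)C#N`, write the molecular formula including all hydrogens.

Heavy atoms from the SMILES: 8 C, 3 N, 1 S.
Implicit hydrogens by atom environment:
  4 × C (aromatic): no H
  1 × C: 3 H
  1 × C: 2 H
  1 × C (aromatic): 1 H
  1 × C: no H
  1 × N: 2 H
  1 × N (aromatic): no H
  1 × N: no H
  1 × S: 1 H
  Total hydrogens = 9.
Molecular formula: C8H9N3S

C8H9N3S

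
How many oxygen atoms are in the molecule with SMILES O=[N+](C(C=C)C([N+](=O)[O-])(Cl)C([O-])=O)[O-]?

The symbol for oxygen appears 6 times in the SMILES.

6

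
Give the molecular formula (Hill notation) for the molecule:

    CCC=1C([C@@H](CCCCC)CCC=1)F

C13H23F

Heavy atoms from the SMILES: 13 C, 1 F.
Implicit hydrogens by atom environment:
  7 × C: 2 H each → 14
  3 × C: 1 H each → 3
  2 × C: 3 H each → 6
  1 × C: no H
  1 × F: no H
  Total hydrogens = 23.
Molecular formula: C13H23F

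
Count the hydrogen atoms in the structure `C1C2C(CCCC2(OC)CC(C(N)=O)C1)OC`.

Hydrogens are implicit in SMILES; fill each atom to its normal valence:
  6 × C: 2 H each → 12
  3 × C: 1 H each → 3
  3 × O: no H
  2 × C: 3 H each → 6
  2 × C: no H
  1 × N: 2 H
  Total hydrogens = 23.

23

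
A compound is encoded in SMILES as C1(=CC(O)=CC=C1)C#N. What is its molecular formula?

Heavy atoms from the SMILES: 7 C, 1 N, 1 O.
Implicit hydrogens by atom environment:
  4 × C (aromatic): 1 H each → 4
  2 × C (aromatic): no H
  1 × C: no H
  1 × N: no H
  1 × O: 1 H
  Total hydrogens = 5.
Molecular formula: C7H5NO

C7H5NO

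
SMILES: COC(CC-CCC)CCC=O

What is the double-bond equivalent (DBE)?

Molecular formula from the SMILES: C10H20O2.
DoU = (2C + 2 + N − H − X)/2 = (2·10 + 2 + 0 − 20 − 0)/2 = 2/2 = 1.
(Structurally: 0 ring(s) + 1 π bond(s) = 1.)

1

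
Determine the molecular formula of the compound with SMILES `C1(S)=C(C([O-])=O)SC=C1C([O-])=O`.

Heavy atoms from the SMILES: 6 C, 4 O, 2 S.
Implicit hydrogens by atom environment:
  3 × C (aromatic): no H
  2 × C: no H
  2 × O: no H
  2 × O (charge -1): no H
  1 × C (aromatic): 1 H
  1 × S: 1 H
  1 × S (aromatic): no H
  Total hydrogens = 2.
Net charge -2.
Molecular formula: [C6H2O4S2]2-

[C6H2O4S2]2-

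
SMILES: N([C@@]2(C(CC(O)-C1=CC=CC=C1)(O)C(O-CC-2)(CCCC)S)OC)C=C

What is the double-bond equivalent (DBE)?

Molecular formula from the SMILES: C20H31NO4S.
DoU = (2C + 2 + N − H − X)/2 = (2·20 + 2 + 1 − 31 − 0)/2 = 12/2 = 6.
(Structurally: 2 ring(s) + 4 π bond(s) = 6.)

6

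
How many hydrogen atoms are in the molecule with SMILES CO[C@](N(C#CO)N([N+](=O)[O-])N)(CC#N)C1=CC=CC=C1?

Hydrogens are implicit in SMILES; fill each atom to its normal valence:
  5 × C (aromatic): 1 H each → 5
  4 × C: no H
  3 × N: no H
  2 × O: no H
  1 × C: 3 H
  1 × C: 2 H
  1 × C (aromatic): no H
  1 × N: 2 H
  1 × N (charge +1): no H
  1 × O: 1 H
  1 × O (charge -1): no H
  Total hydrogens = 13.

13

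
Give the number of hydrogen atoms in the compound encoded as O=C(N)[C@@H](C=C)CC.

11

Hydrogens are implicit in SMILES; fill each atom to its normal valence:
  2 × C: 2 H each → 4
  2 × C: 1 H each → 2
  1 × C: 3 H
  1 × C: no H
  1 × N: 2 H
  1 × O: no H
  Total hydrogens = 11.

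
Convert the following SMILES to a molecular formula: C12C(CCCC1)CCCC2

Heavy atoms from the SMILES: 10 C.
Implicit hydrogens by atom environment:
  8 × C: 2 H each → 16
  2 × C: 1 H each → 2
  Total hydrogens = 18.
Molecular formula: C10H18

C10H18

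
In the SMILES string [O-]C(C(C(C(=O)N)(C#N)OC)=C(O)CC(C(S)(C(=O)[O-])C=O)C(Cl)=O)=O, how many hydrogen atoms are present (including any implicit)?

Hydrogens are implicit in SMILES; fill each atom to its normal valence:
  9 × C: no H
  6 × O: no H
  2 × C: 1 H each → 2
  2 × O (charge -1): no H
  1 × C: 3 H
  1 × C: 2 H
  1 × Cl: no H
  1 × N: 2 H
  1 × N: no H
  1 × O: 1 H
  1 × S: 1 H
  Total hydrogens = 11.

11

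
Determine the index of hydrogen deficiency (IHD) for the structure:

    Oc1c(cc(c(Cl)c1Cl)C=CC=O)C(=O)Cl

7

Molecular formula from the SMILES: C10H5Cl3O3.
DoU = (2C + 2 + N − H − X)/2 = (2·10 + 2 + 0 − 5 − 3)/2 = 14/2 = 7.
(Structurally: 1 ring(s) + 6 π bond(s) = 7.)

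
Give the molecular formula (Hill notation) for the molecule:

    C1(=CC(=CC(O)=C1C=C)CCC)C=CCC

Heavy atoms from the SMILES: 15 C, 1 O.
Implicit hydrogens by atom environment:
  4 × C: 2 H each → 8
  4 × C (aromatic): no H
  3 × C: 1 H each → 3
  2 × C: 3 H each → 6
  2 × C (aromatic): 1 H each → 2
  1 × O: 1 H
  Total hydrogens = 20.
Molecular formula: C15H20O

C15H20O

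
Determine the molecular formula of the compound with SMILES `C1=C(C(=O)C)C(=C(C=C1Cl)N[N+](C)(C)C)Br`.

C11H15BrClN2O+

Heavy atoms from the SMILES: 1 Br, 11 C, 1 Cl, 2 N, 1 O.
Implicit hydrogens by atom environment:
  4 × C: 3 H each → 12
  4 × C (aromatic): no H
  2 × C (aromatic): 1 H each → 2
  1 × Br: no H
  1 × C: no H
  1 × Cl: no H
  1 × N: 1 H
  1 × N (charge +1): no H
  1 × O: no H
  Total hydrogens = 15.
Net charge +1.
Molecular formula: C11H15BrClN2O+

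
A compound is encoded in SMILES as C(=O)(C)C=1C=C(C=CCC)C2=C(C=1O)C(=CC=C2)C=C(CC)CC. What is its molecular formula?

Heavy atoms from the SMILES: 22 C, 2 O.
Implicit hydrogens by atom environment:
  6 × C (aromatic): no H
  4 × C: 3 H each → 12
  4 × C (aromatic): 1 H each → 4
  3 × C: 2 H each → 6
  3 × C: 1 H each → 3
  2 × C: no H
  1 × O: 1 H
  1 × O: no H
  Total hydrogens = 26.
Molecular formula: C22H26O2

C22H26O2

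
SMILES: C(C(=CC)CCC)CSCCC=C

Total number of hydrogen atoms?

22

Hydrogens are implicit in SMILES; fill each atom to its normal valence:
  7 × C: 2 H each → 14
  2 × C: 3 H each → 6
  2 × C: 1 H each → 2
  1 × C: no H
  1 × S: no H
  Total hydrogens = 22.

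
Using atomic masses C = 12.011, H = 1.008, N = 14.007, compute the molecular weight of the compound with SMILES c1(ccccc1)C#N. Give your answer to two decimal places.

103.12

Molecular formula: C7H5N.
M = 7×12.011 + 5×1.008 + 1×14.007 = 103.12 g/mol.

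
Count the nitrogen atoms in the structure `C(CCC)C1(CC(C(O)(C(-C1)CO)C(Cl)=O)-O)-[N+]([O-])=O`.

The symbol for nitrogen appears 1 time in the SMILES.

1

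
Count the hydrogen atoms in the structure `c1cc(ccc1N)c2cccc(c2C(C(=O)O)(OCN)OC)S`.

18

Hydrogens are implicit in SMILES; fill each atom to its normal valence:
  7 × C (aromatic): 1 H each → 7
  5 × C (aromatic): no H
  3 × O: no H
  2 × C: no H
  2 × N: 2 H each → 4
  1 × C: 3 H
  1 × C: 2 H
  1 × O: 1 H
  1 × S: 1 H
  Total hydrogens = 18.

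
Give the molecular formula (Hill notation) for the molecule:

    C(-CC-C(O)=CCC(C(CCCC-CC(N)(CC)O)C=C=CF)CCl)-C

Heavy atoms from the SMILES: 21 C, 1 Cl, 1 F, 1 N, 2 O.
Implicit hydrogens by atom environment:
  11 × C: 2 H each → 22
  5 × C: 1 H each → 5
  3 × C: no H
  2 × C: 3 H each → 6
  2 × O: 1 H each → 2
  1 × Cl: no H
  1 × F: no H
  1 × N: 2 H
  Total hydrogens = 37.
Molecular formula: C21H37ClFNO2

C21H37ClFNO2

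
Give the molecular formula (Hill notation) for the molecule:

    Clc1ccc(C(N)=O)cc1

C7H6ClNO

Heavy atoms from the SMILES: 7 C, 1 Cl, 1 N, 1 O.
Implicit hydrogens by atom environment:
  4 × C (aromatic): 1 H each → 4
  2 × C (aromatic): no H
  1 × C: no H
  1 × Cl: no H
  1 × N: 2 H
  1 × O: no H
  Total hydrogens = 6.
Molecular formula: C7H6ClNO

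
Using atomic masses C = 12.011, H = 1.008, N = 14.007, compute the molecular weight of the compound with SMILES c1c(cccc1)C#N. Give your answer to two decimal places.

103.12

Molecular formula: C7H5N.
M = 7×12.011 + 5×1.008 + 1×14.007 = 103.12 g/mol.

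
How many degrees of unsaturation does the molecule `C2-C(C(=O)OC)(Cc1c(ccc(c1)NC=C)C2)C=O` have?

Molecular formula from the SMILES: C15H17NO3.
DoU = (2C + 2 + N − H − X)/2 = (2·15 + 2 + 1 − 17 − 0)/2 = 16/2 = 8.
(Structurally: 2 ring(s) + 6 π bond(s) = 8.)

8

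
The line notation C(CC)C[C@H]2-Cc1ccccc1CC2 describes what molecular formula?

C14H20

Heavy atoms from the SMILES: 14 C.
Implicit hydrogens by atom environment:
  6 × C: 2 H each → 12
  4 × C (aromatic): 1 H each → 4
  2 × C (aromatic): no H
  1 × C: 3 H
  1 × C: 1 H
  Total hydrogens = 20.
Molecular formula: C14H20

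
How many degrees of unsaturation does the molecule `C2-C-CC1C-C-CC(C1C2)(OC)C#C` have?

Molecular formula from the SMILES: C13H20O.
DoU = (2C + 2 + N − H − X)/2 = (2·13 + 2 + 0 − 20 − 0)/2 = 8/2 = 4.
(Structurally: 2 ring(s) + 2 π bond(s) = 4.)

4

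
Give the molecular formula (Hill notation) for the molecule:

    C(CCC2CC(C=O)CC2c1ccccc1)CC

C17H24O

Heavy atoms from the SMILES: 17 C, 1 O.
Implicit hydrogens by atom environment:
  6 × C: 2 H each → 12
  5 × C (aromatic): 1 H each → 5
  4 × C: 1 H each → 4
  1 × C: 3 H
  1 × C (aromatic): no H
  1 × O: no H
  Total hydrogens = 24.
Molecular formula: C17H24O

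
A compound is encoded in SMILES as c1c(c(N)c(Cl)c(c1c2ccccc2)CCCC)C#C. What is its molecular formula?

Heavy atoms from the SMILES: 18 C, 1 Cl, 1 N.
Implicit hydrogens by atom environment:
  6 × C (aromatic): 1 H each → 6
  6 × C (aromatic): no H
  3 × C: 2 H each → 6
  1 × C: 3 H
  1 × C: 1 H
  1 × C: no H
  1 × Cl: no H
  1 × N: 2 H
  Total hydrogens = 18.
Molecular formula: C18H18ClN

C18H18ClN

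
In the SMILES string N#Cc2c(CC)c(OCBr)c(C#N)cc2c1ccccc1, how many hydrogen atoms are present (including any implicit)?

13

Hydrogens are implicit in SMILES; fill each atom to its normal valence:
  6 × C (aromatic): 1 H each → 6
  6 × C (aromatic): no H
  2 × C: 2 H each → 4
  2 × C: no H
  2 × N: no H
  1 × Br: no H
  1 × C: 3 H
  1 × O: no H
  Total hydrogens = 13.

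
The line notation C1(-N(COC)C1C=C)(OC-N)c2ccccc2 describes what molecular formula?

C13H18N2O2

Heavy atoms from the SMILES: 13 C, 2 N, 2 O.
Implicit hydrogens by atom environment:
  5 × C (aromatic): 1 H each → 5
  3 × C: 2 H each → 6
  2 × C: 1 H each → 2
  2 × O: no H
  1 × C: 3 H
  1 × C: no H
  1 × C (aromatic): no H
  1 × N: 2 H
  1 × N: no H
  Total hydrogens = 18.
Molecular formula: C13H18N2O2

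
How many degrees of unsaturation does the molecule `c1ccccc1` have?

Molecular formula from the SMILES: C6H6.
DoU = (2C + 2 + N − H − X)/2 = (2·6 + 2 + 0 − 6 − 0)/2 = 8/2 = 4.
(Structurally: 1 ring(s) + 3 π bond(s) = 4.)

4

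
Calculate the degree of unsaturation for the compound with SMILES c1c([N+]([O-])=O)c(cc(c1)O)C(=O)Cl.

6

Molecular formula from the SMILES: C7H4ClNO4.
DoU = (2C + 2 + N − H − X)/2 = (2·7 + 2 + 1 − 4 − 1)/2 = 12/2 = 6.
(Structurally: 1 ring(s) + 5 π bond(s) = 6.)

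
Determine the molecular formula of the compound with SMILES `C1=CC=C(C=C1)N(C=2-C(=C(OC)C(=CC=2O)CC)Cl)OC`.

C16H18ClNO3

Heavy atoms from the SMILES: 16 C, 1 Cl, 1 N, 3 O.
Implicit hydrogens by atom environment:
  6 × C (aromatic): 1 H each → 6
  6 × C (aromatic): no H
  3 × C: 3 H each → 9
  2 × O: no H
  1 × C: 2 H
  1 × Cl: no H
  1 × N: no H
  1 × O: 1 H
  Total hydrogens = 18.
Molecular formula: C16H18ClNO3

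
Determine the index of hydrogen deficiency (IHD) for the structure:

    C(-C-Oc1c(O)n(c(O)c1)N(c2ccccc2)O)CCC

Molecular formula from the SMILES: C15H20N2O4.
DoU = (2C + 2 + N − H − X)/2 = (2·15 + 2 + 2 − 20 − 0)/2 = 14/2 = 7.
(Structurally: 2 ring(s) + 5 π bond(s) = 7.)

7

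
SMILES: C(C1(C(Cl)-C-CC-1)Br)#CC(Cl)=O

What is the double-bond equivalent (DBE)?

4

Molecular formula from the SMILES: C8H7BrCl2O.
DoU = (2C + 2 + N − H − X)/2 = (2·8 + 2 + 0 − 7 − 3)/2 = 8/2 = 4.
(Structurally: 1 ring(s) + 3 π bond(s) = 4.)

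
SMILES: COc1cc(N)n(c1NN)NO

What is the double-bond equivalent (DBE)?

3

Molecular formula from the SMILES: C5H11N5O2.
DoU = (2C + 2 + N − H − X)/2 = (2·5 + 2 + 5 − 11 − 0)/2 = 6/2 = 3.
(Structurally: 1 ring(s) + 2 π bond(s) = 3.)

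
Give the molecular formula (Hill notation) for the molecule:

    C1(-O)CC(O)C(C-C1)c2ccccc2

Heavy atoms from the SMILES: 12 C, 2 O.
Implicit hydrogens by atom environment:
  5 × C (aromatic): 1 H each → 5
  3 × C: 2 H each → 6
  3 × C: 1 H each → 3
  2 × O: 1 H each → 2
  1 × C (aromatic): no H
  Total hydrogens = 16.
Molecular formula: C12H16O2

C12H16O2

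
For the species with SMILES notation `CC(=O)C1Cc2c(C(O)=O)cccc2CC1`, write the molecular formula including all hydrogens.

Heavy atoms from the SMILES: 13 C, 3 O.
Implicit hydrogens by atom environment:
  3 × C: 2 H each → 6
  3 × C (aromatic): 1 H each → 3
  3 × C (aromatic): no H
  2 × C: no H
  2 × O: no H
  1 × C: 3 H
  1 × C: 1 H
  1 × O: 1 H
  Total hydrogens = 14.
Molecular formula: C13H14O3

C13H14O3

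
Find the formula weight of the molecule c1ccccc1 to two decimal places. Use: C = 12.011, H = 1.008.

78.11

Molecular formula: C6H6.
M = 6×12.011 + 6×1.008 = 78.11 g/mol.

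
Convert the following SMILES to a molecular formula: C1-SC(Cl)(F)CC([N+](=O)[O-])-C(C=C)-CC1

C9H13ClFNO2S

Heavy atoms from the SMILES: 9 C, 1 Cl, 1 F, 1 N, 2 O, 1 S.
Implicit hydrogens by atom environment:
  5 × C: 2 H each → 10
  3 × C: 1 H each → 3
  1 × C: no H
  1 × Cl: no H
  1 × F: no H
  1 × N (charge +1): no H
  1 × O: no H
  1 × O (charge -1): no H
  1 × S: no H
  Total hydrogens = 13.
Molecular formula: C9H13ClFNO2S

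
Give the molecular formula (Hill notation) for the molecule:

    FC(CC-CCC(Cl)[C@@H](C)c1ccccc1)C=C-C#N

Heavy atoms from the SMILES: 17 C, 1 Cl, 1 F, 1 N.
Implicit hydrogens by atom environment:
  5 × C: 1 H each → 5
  5 × C (aromatic): 1 H each → 5
  4 × C: 2 H each → 8
  1 × C: 3 H
  1 × C (aromatic): no H
  1 × C: no H
  1 × Cl: no H
  1 × F: no H
  1 × N: no H
  Total hydrogens = 21.
Molecular formula: C17H21ClFN

C17H21ClFN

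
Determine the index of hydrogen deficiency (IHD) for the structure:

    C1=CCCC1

Molecular formula from the SMILES: C5H8.
DoU = (2C + 2 + N − H − X)/2 = (2·5 + 2 + 0 − 8 − 0)/2 = 4/2 = 2.
(Structurally: 1 ring(s) + 1 π bond(s) = 2.)

2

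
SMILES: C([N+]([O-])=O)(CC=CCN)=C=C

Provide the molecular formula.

Heavy atoms from the SMILES: 7 C, 2 N, 2 O.
Implicit hydrogens by atom environment:
  3 × C: 2 H each → 6
  2 × C: 1 H each → 2
  2 × C: no H
  1 × N: 2 H
  1 × N (charge +1): no H
  1 × O: no H
  1 × O (charge -1): no H
  Total hydrogens = 10.
Molecular formula: C7H10N2O2

C7H10N2O2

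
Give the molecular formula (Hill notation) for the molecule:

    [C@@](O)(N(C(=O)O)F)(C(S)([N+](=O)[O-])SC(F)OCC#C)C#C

C9H8F2N2O6S2

Heavy atoms from the SMILES: 9 C, 2 F, 2 N, 6 O, 2 S.
Implicit hydrogens by atom environment:
  5 × C: no H
  3 × C: 1 H each → 3
  3 × O: no H
  2 × F: no H
  2 × O: 1 H each → 2
  1 × C: 2 H
  1 × N: no H
  1 × N (charge +1): no H
  1 × O (charge -1): no H
  1 × S: 1 H
  1 × S: no H
  Total hydrogens = 8.
Molecular formula: C9H8F2N2O6S2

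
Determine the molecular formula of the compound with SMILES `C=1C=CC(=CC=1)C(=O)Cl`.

C7H5ClO

Heavy atoms from the SMILES: 7 C, 1 Cl, 1 O.
Implicit hydrogens by atom environment:
  5 × C (aromatic): 1 H each → 5
  1 × C (aromatic): no H
  1 × C: no H
  1 × Cl: no H
  1 × O: no H
  Total hydrogens = 5.
Molecular formula: C7H5ClO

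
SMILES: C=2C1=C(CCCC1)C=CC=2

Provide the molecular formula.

Heavy atoms from the SMILES: 10 C.
Implicit hydrogens by atom environment:
  4 × C: 2 H each → 8
  4 × C (aromatic): 1 H each → 4
  2 × C (aromatic): no H
  Total hydrogens = 12.
Molecular formula: C10H12

C10H12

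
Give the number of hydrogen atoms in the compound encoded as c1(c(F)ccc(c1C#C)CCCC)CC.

Hydrogens are implicit in SMILES; fill each atom to its normal valence:
  4 × C: 2 H each → 8
  4 × C (aromatic): no H
  2 × C: 3 H each → 6
  2 × C (aromatic): 1 H each → 2
  1 × C: 1 H
  1 × C: no H
  1 × F: no H
  Total hydrogens = 17.

17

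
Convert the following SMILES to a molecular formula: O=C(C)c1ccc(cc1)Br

C8H7BrO

Heavy atoms from the SMILES: 1 Br, 8 C, 1 O.
Implicit hydrogens by atom environment:
  4 × C (aromatic): 1 H each → 4
  2 × C (aromatic): no H
  1 × Br: no H
  1 × C: 3 H
  1 × C: no H
  1 × O: no H
  Total hydrogens = 7.
Molecular formula: C8H7BrO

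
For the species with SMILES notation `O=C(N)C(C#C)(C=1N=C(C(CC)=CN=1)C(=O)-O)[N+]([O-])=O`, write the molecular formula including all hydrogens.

Heavy atoms from the SMILES: 11 C, 4 N, 5 O.
Implicit hydrogens by atom environment:
  4 × C: no H
  3 × C (aromatic): no H
  3 × O: no H
  2 × N (aromatic): no H
  1 × C: 3 H
  1 × C: 2 H
  1 × C (aromatic): 1 H
  1 × C: 1 H
  1 × N: 2 H
  1 × N (charge +1): no H
  1 × O: 1 H
  1 × O (charge -1): no H
  Total hydrogens = 10.
Molecular formula: C11H10N4O5

C11H10N4O5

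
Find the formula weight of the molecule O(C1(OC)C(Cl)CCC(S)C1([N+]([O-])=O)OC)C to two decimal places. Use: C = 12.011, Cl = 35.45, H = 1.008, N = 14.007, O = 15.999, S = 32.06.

285.74

Molecular formula: C9H16ClNO5S.
M = 9×12.011 + 1×35.45 + 16×1.008 + 1×14.007 + 5×15.999 + 1×32.06 = 285.74 g/mol.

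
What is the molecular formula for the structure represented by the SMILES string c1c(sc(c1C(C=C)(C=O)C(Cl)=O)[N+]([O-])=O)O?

C9H6ClNO5S

Heavy atoms from the SMILES: 9 C, 1 Cl, 1 N, 5 O, 1 S.
Implicit hydrogens by atom environment:
  3 × C (aromatic): no H
  3 × O: no H
  2 × C: 1 H each → 2
  2 × C: no H
  1 × C: 2 H
  1 × C (aromatic): 1 H
  1 × Cl: no H
  1 × N (charge +1): no H
  1 × O: 1 H
  1 × O (charge -1): no H
  1 × S (aromatic): no H
  Total hydrogens = 6.
Molecular formula: C9H6ClNO5S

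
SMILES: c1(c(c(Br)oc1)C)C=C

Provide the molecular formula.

C7H7BrO

Heavy atoms from the SMILES: 1 Br, 7 C, 1 O.
Implicit hydrogens by atom environment:
  3 × C (aromatic): no H
  1 × Br: no H
  1 × C: 3 H
  1 × C: 2 H
  1 × C (aromatic): 1 H
  1 × C: 1 H
  1 × O (aromatic): no H
  Total hydrogens = 7.
Molecular formula: C7H7BrO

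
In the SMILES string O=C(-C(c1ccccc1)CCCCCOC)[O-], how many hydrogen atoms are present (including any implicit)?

Hydrogens are implicit in SMILES; fill each atom to its normal valence:
  5 × C: 2 H each → 10
  5 × C (aromatic): 1 H each → 5
  2 × O: no H
  1 × C: 3 H
  1 × C: 1 H
  1 × C: no H
  1 × C (aromatic): no H
  1 × O (charge -1): no H
  Total hydrogens = 19.

19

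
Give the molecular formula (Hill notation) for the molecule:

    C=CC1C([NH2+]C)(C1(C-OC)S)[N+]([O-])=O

C8H15N2O3S+

Heavy atoms from the SMILES: 8 C, 2 N, 3 O, 1 S.
Implicit hydrogens by atom environment:
  2 × C: 3 H each → 6
  2 × C: 2 H each → 4
  2 × C: 1 H each → 2
  2 × C: no H
  2 × O: no H
  1 × N (charge +1): 2 H
  1 × N (charge +1): no H
  1 × O (charge -1): no H
  1 × S: 1 H
  Total hydrogens = 15.
Net charge +1.
Molecular formula: C8H15N2O3S+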